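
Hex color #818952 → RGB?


Hex: #818952
R = 81₁₆ = 129
G = 89₁₆ = 137
B = 52₁₆ = 82
= RGB(129, 137, 82)


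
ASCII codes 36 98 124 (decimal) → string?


Codes (decimal): 36 98 124
Per-code ASCII lookup:
  36  (special character) → '$'
  98  (range 97-122: lowercase, 98 - 97 = 1) → 'b'
  124  (special character) → '|'
= '$b|'


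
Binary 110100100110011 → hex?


Group into 4-bit nibbles: 0110100100110011
  0110 = 6
  1001 = 9
  0011 = 3
  0011 = 3
= 0x6933


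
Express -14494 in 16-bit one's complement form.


Original: 0011100010011110
Invert all bits:
  bit 0: 0 → 1
  bit 1: 0 → 1
  bit 2: 1 → 0
  bit 3: 1 → 0
  bit 4: 1 → 0
  bit 5: 0 → 1
  bit 6: 0 → 1
  bit 7: 0 → 1
  bit 8: 1 → 0
  bit 9: 0 → 1
  bit 10: 0 → 1
  bit 11: 1 → 0
  bit 12: 1 → 0
  bit 13: 1 → 0
  bit 14: 1 → 0
  bit 15: 0 → 1
= 1100011101100001


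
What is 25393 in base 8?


Divide by 8 repeatedly:
25393 ÷ 8 = 3174 remainder 1
3174 ÷ 8 = 396 remainder 6
396 ÷ 8 = 49 remainder 4
49 ÷ 8 = 6 remainder 1
6 ÷ 8 = 0 remainder 6
Reading remainders bottom-up:
= 0o61461


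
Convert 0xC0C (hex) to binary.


Each hex digit → 4 binary bits:
  C = 1100
  0 = 0000
  C = 1100
Concatenate: 1100 0000 1100
= 110000001100


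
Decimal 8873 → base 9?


Divide by 9 repeatedly:
8873 ÷ 9 = 985 remainder 8
985 ÷ 9 = 109 remainder 4
109 ÷ 9 = 12 remainder 1
12 ÷ 9 = 1 remainder 3
1 ÷ 9 = 0 remainder 1
Reading remainders bottom-up:
= 13148


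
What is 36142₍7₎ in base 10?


Positional values (base 7):
  2 × 7^0 = 2 × 1 = 2
  4 × 7^1 = 4 × 7 = 28
  1 × 7^2 = 1 × 49 = 49
  6 × 7^3 = 6 × 343 = 2058
  3 × 7^4 = 3 × 2401 = 7203
Sum = 2 + 28 + 49 + 2058 + 7203
= 9340


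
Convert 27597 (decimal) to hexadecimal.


Divide by 16 repeatedly:
27597 ÷ 16 = 1724 remainder 13 (D)
1724 ÷ 16 = 107 remainder 12 (C)
107 ÷ 16 = 6 remainder 11 (B)
6 ÷ 16 = 0 remainder 6 (6)
Reading remainders bottom-up:
= 0x6BCD


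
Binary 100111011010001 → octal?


Group into 3-bit groups: 100111011010001
  100 = 4
  111 = 7
  011 = 3
  010 = 2
  001 = 1
= 0o47321


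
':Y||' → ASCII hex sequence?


String: ':Y||'  (4 characters)
Per-character ASCII lookup:
  ':': special character: ':' = 58 → 0x3A
  'Y': uppercase starts at 65: 'Y' = 65 + 24 = 89 → 0x59
  '|': special character: '|' = 124 → 0x7C
  '|': special character: '|' = 124 → 0x7C
= 0x3A 0x59 0x7C 0x7C


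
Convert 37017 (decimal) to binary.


Divide by 2 repeatedly:
37017 ÷ 2 = 18508 remainder 1
18508 ÷ 2 = 9254 remainder 0
9254 ÷ 2 = 4627 remainder 0
4627 ÷ 2 = 2313 remainder 1
2313 ÷ 2 = 1156 remainder 1
1156 ÷ 2 = 578 remainder 0
578 ÷ 2 = 289 remainder 0
289 ÷ 2 = 144 remainder 1
144 ÷ 2 = 72 remainder 0
72 ÷ 2 = 36 remainder 0
36 ÷ 2 = 18 remainder 0
18 ÷ 2 = 9 remainder 0
9 ÷ 2 = 4 remainder 1
4 ÷ 2 = 2 remainder 0
2 ÷ 2 = 1 remainder 0
1 ÷ 2 = 0 remainder 1
Reading remainders bottom-up:
= 1001000010011001


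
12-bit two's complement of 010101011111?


Original: 010101011111
Step 1 - Invert all bits: 101010100000
Step 2 - Add 1: 101010100000 + 1
= 101010100001 (represents -1375)


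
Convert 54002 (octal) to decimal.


Positional values:
Position 0: 2 × 8^0 = 2
Position 1: 0 × 8^1 = 0
Position 2: 0 × 8^2 = 0
Position 3: 4 × 8^3 = 2048
Position 4: 5 × 8^4 = 20480
Sum = 2 + 0 + 0 + 2048 + 20480
= 22530


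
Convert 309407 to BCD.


Each digit → 4-bit binary:
  3 → 0011
  0 → 0000
  9 → 1001
  4 → 0100
  0 → 0000
  7 → 0111
= 0011 0000 1001 0100 0000 0111


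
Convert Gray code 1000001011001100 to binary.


Gray code: 1000001011001100
MSB stays the same: 1
Each subsequent bit = prev_binary XOR current_gray:
  B[1] = 1 XOR 0 = 1
  B[2] = 1 XOR 0 = 1
  B[3] = 1 XOR 0 = 1
  B[4] = 1 XOR 0 = 1
  B[5] = 1 XOR 0 = 1
  B[6] = 1 XOR 1 = 0
  B[7] = 0 XOR 0 = 0
  B[8] = 0 XOR 1 = 1
  B[9] = 1 XOR 1 = 0
  B[10] = 0 XOR 0 = 0
  B[11] = 0 XOR 0 = 0
  B[12] = 0 XOR 1 = 1
  B[13] = 1 XOR 1 = 0
  B[14] = 0 XOR 0 = 0
  B[15] = 0 XOR 0 = 0
= 1111110010001000 (64648 decimal)


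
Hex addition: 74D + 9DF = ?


Align and add column by column (LSB to MSB, each column mod 16 with carry):
  074D
+ 09DF
  ----
  col 0: D(13) + F(15) + 0 (carry in) = 28 → C(12), carry out 1
  col 1: 4(4) + D(13) + 1 (carry in) = 18 → 2(2), carry out 1
  col 2: 7(7) + 9(9) + 1 (carry in) = 17 → 1(1), carry out 1
  col 3: 0(0) + 0(0) + 1 (carry in) = 1 → 1(1), carry out 0
Reading digits MSB→LSB: 112C
Strip leading zeros: 112C
= 0x112C


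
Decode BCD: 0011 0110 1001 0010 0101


Each 4-bit group → digit:
  0011 → 3
  0110 → 6
  1001 → 9
  0010 → 2
  0101 → 5
= 36925


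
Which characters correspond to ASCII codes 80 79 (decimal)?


Codes (decimal): 80 79
Per-code ASCII lookup:
  80  (range 65-90: uppercase, 80 - 65 = 15) → 'P'
  79  (range 65-90: uppercase, 79 - 65 = 14) → 'O'
= 'PO'


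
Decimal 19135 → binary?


Divide by 2 repeatedly:
19135 ÷ 2 = 9567 remainder 1
9567 ÷ 2 = 4783 remainder 1
4783 ÷ 2 = 2391 remainder 1
2391 ÷ 2 = 1195 remainder 1
1195 ÷ 2 = 597 remainder 1
597 ÷ 2 = 298 remainder 1
298 ÷ 2 = 149 remainder 0
149 ÷ 2 = 74 remainder 1
74 ÷ 2 = 37 remainder 0
37 ÷ 2 = 18 remainder 1
18 ÷ 2 = 9 remainder 0
9 ÷ 2 = 4 remainder 1
4 ÷ 2 = 2 remainder 0
2 ÷ 2 = 1 remainder 0
1 ÷ 2 = 0 remainder 1
Reading remainders bottom-up:
= 100101010111111


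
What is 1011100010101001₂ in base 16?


Group into 4-bit nibbles: 1011100010101001
  1011 = B
  1000 = 8
  1010 = A
  1001 = 9
= 0xB8A9


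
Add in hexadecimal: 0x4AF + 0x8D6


Align and add column by column (LSB to MSB, each column mod 16 with carry):
  04AF
+ 08D6
  ----
  col 0: F(15) + 6(6) + 0 (carry in) = 21 → 5(5), carry out 1
  col 1: A(10) + D(13) + 1 (carry in) = 24 → 8(8), carry out 1
  col 2: 4(4) + 8(8) + 1 (carry in) = 13 → D(13), carry out 0
  col 3: 0(0) + 0(0) + 0 (carry in) = 0 → 0(0), carry out 0
Reading digits MSB→LSB: 0D85
Strip leading zeros: D85
= 0xD85


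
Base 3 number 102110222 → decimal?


Positional values (base 3):
  2 × 3^0 = 2 × 1 = 2
  2 × 3^1 = 2 × 3 = 6
  2 × 3^2 = 2 × 9 = 18
  0 × 3^3 = 0 × 27 = 0
  1 × 3^4 = 1 × 81 = 81
  1 × 3^5 = 1 × 243 = 243
  2 × 3^6 = 2 × 729 = 1458
  0 × 3^7 = 0 × 2187 = 0
  1 × 3^8 = 1 × 6561 = 6561
Sum = 2 + 6 + 18 + 0 + 81 + 243 + 1458 + 0 + 6561
= 8369


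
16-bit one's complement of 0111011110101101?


Original: 0111011110101101
Invert all bits:
  bit 0: 0 → 1
  bit 1: 1 → 0
  bit 2: 1 → 0
  bit 3: 1 → 0
  bit 4: 0 → 1
  bit 5: 1 → 0
  bit 6: 1 → 0
  bit 7: 1 → 0
  bit 8: 1 → 0
  bit 9: 0 → 1
  bit 10: 1 → 0
  bit 11: 0 → 1
  bit 12: 1 → 0
  bit 13: 1 → 0
  bit 14: 0 → 1
  bit 15: 1 → 0
= 1000100001010010


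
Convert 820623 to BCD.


Each digit → 4-bit binary:
  8 → 1000
  2 → 0010
  0 → 0000
  6 → 0110
  2 → 0010
  3 → 0011
= 1000 0010 0000 0110 0010 0011


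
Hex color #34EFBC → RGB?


Hex: #34EFBC
R = 34₁₆ = 52
G = EF₁₆ = 239
B = BC₁₆ = 188
= RGB(52, 239, 188)


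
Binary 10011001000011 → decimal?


Positional values:
Bit 0: 1 × 2^0 = 1
Bit 1: 1 × 2^1 = 2
Bit 6: 1 × 2^6 = 64
Bit 9: 1 × 2^9 = 512
Bit 10: 1 × 2^10 = 1024
Bit 13: 1 × 2^13 = 8192
Sum = 1 + 2 + 64 + 512 + 1024 + 8192
= 9795


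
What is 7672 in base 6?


Divide by 6 repeatedly:
7672 ÷ 6 = 1278 remainder 4
1278 ÷ 6 = 213 remainder 0
213 ÷ 6 = 35 remainder 3
35 ÷ 6 = 5 remainder 5
5 ÷ 6 = 0 remainder 5
Reading remainders bottom-up:
= 55304


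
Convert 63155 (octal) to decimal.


Positional values:
Position 0: 5 × 8^0 = 5
Position 1: 5 × 8^1 = 40
Position 2: 1 × 8^2 = 64
Position 3: 3 × 8^3 = 1536
Position 4: 6 × 8^4 = 24576
Sum = 5 + 40 + 64 + 1536 + 24576
= 26221


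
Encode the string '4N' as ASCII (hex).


String: '4N'  (2 characters)
Per-character ASCII lookup:
  '4': digits start at 48: '4' = 48 + 4 = 52 → 0x34
  'N': uppercase starts at 65: 'N' = 65 + 13 = 78 → 0x4E
= 0x34 0x4E


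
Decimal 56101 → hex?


Divide by 16 repeatedly:
56101 ÷ 16 = 3506 remainder 5 (5)
3506 ÷ 16 = 219 remainder 2 (2)
219 ÷ 16 = 13 remainder 11 (B)
13 ÷ 16 = 0 remainder 13 (D)
Reading remainders bottom-up:
= 0xDB25


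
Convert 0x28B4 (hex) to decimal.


Positional values:
Position 0: 4 × 16^0 = 4 × 1 = 4
Position 1: B × 16^1 = 11 × 16 = 176
Position 2: 8 × 16^2 = 8 × 256 = 2048
Position 3: 2 × 16^3 = 2 × 4096 = 8192
Sum = 4 + 176 + 2048 + 8192
= 10420


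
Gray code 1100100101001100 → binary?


Gray code: 1100100101001100
MSB stays the same: 1
Each subsequent bit = prev_binary XOR current_gray:
  B[1] = 1 XOR 1 = 0
  B[2] = 0 XOR 0 = 0
  B[3] = 0 XOR 0 = 0
  B[4] = 0 XOR 1 = 1
  B[5] = 1 XOR 0 = 1
  B[6] = 1 XOR 0 = 1
  B[7] = 1 XOR 1 = 0
  B[8] = 0 XOR 0 = 0
  B[9] = 0 XOR 1 = 1
  B[10] = 1 XOR 0 = 1
  B[11] = 1 XOR 0 = 1
  B[12] = 1 XOR 1 = 0
  B[13] = 0 XOR 1 = 1
  B[14] = 1 XOR 0 = 1
  B[15] = 1 XOR 0 = 1
= 1000111001110111 (36471 decimal)


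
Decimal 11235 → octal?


Divide by 8 repeatedly:
11235 ÷ 8 = 1404 remainder 3
1404 ÷ 8 = 175 remainder 4
175 ÷ 8 = 21 remainder 7
21 ÷ 8 = 2 remainder 5
2 ÷ 8 = 0 remainder 2
Reading remainders bottom-up:
= 0o25743


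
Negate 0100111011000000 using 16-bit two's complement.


Original: 0100111011000000
Step 1 - Invert all bits: 1011000100111111
Step 2 - Add 1: 1011000100111111 + 1
= 1011000101000000 (represents -20160)


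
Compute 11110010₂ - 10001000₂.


Align and subtract column by column (LSB to MSB, borrowing when needed):
  11110010
- 10001000
  --------
  col 0: (0 - 0 borrow-in) - 0 → 0 - 0 = 0, borrow out 0
  col 1: (1 - 0 borrow-in) - 0 → 1 - 0 = 1, borrow out 0
  col 2: (0 - 0 borrow-in) - 0 → 0 - 0 = 0, borrow out 0
  col 3: (0 - 0 borrow-in) - 1 → borrow from next column: (0+2) - 1 = 1, borrow out 1
  col 4: (1 - 1 borrow-in) - 0 → 0 - 0 = 0, borrow out 0
  col 5: (1 - 0 borrow-in) - 0 → 1 - 0 = 1, borrow out 0
  col 6: (1 - 0 borrow-in) - 0 → 1 - 0 = 1, borrow out 0
  col 7: (1 - 0 borrow-in) - 1 → 1 - 1 = 0, borrow out 0
Reading bits MSB→LSB: 01101010
Strip leading zeros: 1101010
= 1101010


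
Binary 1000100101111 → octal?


Group into 3-bit groups: 001000100101111
  001 = 1
  000 = 0
  100 = 4
  101 = 5
  111 = 7
= 0o10457


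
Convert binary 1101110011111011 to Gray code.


Binary: 1101110011111011
Gray code: G = B XOR (B >> 1)
B >> 1 = 0110111001111101
1101110011111011 XOR 0110111001111101:
  1 XOR 0 = 1
  1 XOR 1 = 0
  0 XOR 1 = 1
  1 XOR 0 = 1
  1 XOR 1 = 0
  1 XOR 1 = 0
  0 XOR 1 = 1
  0 XOR 0 = 0
  1 XOR 0 = 1
  1 XOR 1 = 0
  1 XOR 1 = 0
  1 XOR 1 = 0
  1 XOR 1 = 0
  0 XOR 1 = 1
  1 XOR 0 = 1
  1 XOR 1 = 0
= 1011001010000110


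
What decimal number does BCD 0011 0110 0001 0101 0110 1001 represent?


Each 4-bit group → digit:
  0011 → 3
  0110 → 6
  0001 → 1
  0101 → 5
  0110 → 6
  1001 → 9
= 361569


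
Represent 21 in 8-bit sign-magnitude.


Sign bit: 0 (positive)
Magnitude: 21 = 0010101
= 00010101


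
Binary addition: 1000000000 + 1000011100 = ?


Align and add column by column (LSB to MSB, carry propagating):
  01000000000
+ 01000011100
  -----------
  col 0: 0 + 0 + 0 (carry in) = 0 → bit 0, carry out 0
  col 1: 0 + 0 + 0 (carry in) = 0 → bit 0, carry out 0
  col 2: 0 + 1 + 0 (carry in) = 1 → bit 1, carry out 0
  col 3: 0 + 1 + 0 (carry in) = 1 → bit 1, carry out 0
  col 4: 0 + 1 + 0 (carry in) = 1 → bit 1, carry out 0
  col 5: 0 + 0 + 0 (carry in) = 0 → bit 0, carry out 0
  col 6: 0 + 0 + 0 (carry in) = 0 → bit 0, carry out 0
  col 7: 0 + 0 + 0 (carry in) = 0 → bit 0, carry out 0
  col 8: 0 + 0 + 0 (carry in) = 0 → bit 0, carry out 0
  col 9: 1 + 1 + 0 (carry in) = 2 → bit 0, carry out 1
  col 10: 0 + 0 + 1 (carry in) = 1 → bit 1, carry out 0
Reading bits MSB→LSB: 10000011100
Strip leading zeros: 10000011100
= 10000011100


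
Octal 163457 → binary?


Each octal digit → 3 binary bits:
  1 = 001
  6 = 110
  3 = 011
  4 = 100
  5 = 101
  7 = 111
Concatenate: 001 110 011 100 101 111
= 001110011100101111


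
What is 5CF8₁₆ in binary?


Each hex digit → 4 binary bits:
  5 = 0101
  C = 1100
  F = 1111
  8 = 1000
Concatenate: 0101 1100 1111 1000
= 0101110011111000


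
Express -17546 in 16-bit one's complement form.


Original: 0100010010001010
Invert all bits:
  bit 0: 0 → 1
  bit 1: 1 → 0
  bit 2: 0 → 1
  bit 3: 0 → 1
  bit 4: 0 → 1
  bit 5: 1 → 0
  bit 6: 0 → 1
  bit 7: 0 → 1
  bit 8: 1 → 0
  bit 9: 0 → 1
  bit 10: 0 → 1
  bit 11: 0 → 1
  bit 12: 1 → 0
  bit 13: 0 → 1
  bit 14: 1 → 0
  bit 15: 0 → 1
= 1011101101110101


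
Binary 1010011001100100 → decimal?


Positional values:
Bit 2: 1 × 2^2 = 4
Bit 5: 1 × 2^5 = 32
Bit 6: 1 × 2^6 = 64
Bit 9: 1 × 2^9 = 512
Bit 10: 1 × 2^10 = 1024
Bit 13: 1 × 2^13 = 8192
Bit 15: 1 × 2^15 = 32768
Sum = 4 + 32 + 64 + 512 + 1024 + 8192 + 32768
= 42596


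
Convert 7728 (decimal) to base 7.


Divide by 7 repeatedly:
7728 ÷ 7 = 1104 remainder 0
1104 ÷ 7 = 157 remainder 5
157 ÷ 7 = 22 remainder 3
22 ÷ 7 = 3 remainder 1
3 ÷ 7 = 0 remainder 3
Reading remainders bottom-up:
= 31350


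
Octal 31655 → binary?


Each octal digit → 3 binary bits:
  3 = 011
  1 = 001
  6 = 110
  5 = 101
  5 = 101
Concatenate: 011 001 110 101 101
= 011001110101101


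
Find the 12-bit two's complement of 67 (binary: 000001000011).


Original: 000001000011
Step 1 - Invert all bits: 111110111100
Step 2 - Add 1: 111110111100 + 1
= 111110111101 (represents -67)


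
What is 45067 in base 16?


Divide by 16 repeatedly:
45067 ÷ 16 = 2816 remainder 11 (B)
2816 ÷ 16 = 176 remainder 0 (0)
176 ÷ 16 = 11 remainder 0 (0)
11 ÷ 16 = 0 remainder 11 (B)
Reading remainders bottom-up:
= 0xB00B


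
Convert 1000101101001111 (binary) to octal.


Group into 3-bit groups: 001000101101001111
  001 = 1
  000 = 0
  101 = 5
  101 = 5
  001 = 1
  111 = 7
= 0o105517


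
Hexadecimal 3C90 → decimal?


Positional values:
Position 0: 0 × 16^0 = 0 × 1 = 0
Position 1: 9 × 16^1 = 9 × 16 = 144
Position 2: C × 16^2 = 12 × 256 = 3072
Position 3: 3 × 16^3 = 3 × 4096 = 12288
Sum = 0 + 144 + 3072 + 12288
= 15504


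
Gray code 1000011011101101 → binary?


Gray code: 1000011011101101
MSB stays the same: 1
Each subsequent bit = prev_binary XOR current_gray:
  B[1] = 1 XOR 0 = 1
  B[2] = 1 XOR 0 = 1
  B[3] = 1 XOR 0 = 1
  B[4] = 1 XOR 0 = 1
  B[5] = 1 XOR 1 = 0
  B[6] = 0 XOR 1 = 1
  B[7] = 1 XOR 0 = 1
  B[8] = 1 XOR 1 = 0
  B[9] = 0 XOR 1 = 1
  B[10] = 1 XOR 1 = 0
  B[11] = 0 XOR 0 = 0
  B[12] = 0 XOR 1 = 1
  B[13] = 1 XOR 1 = 0
  B[14] = 0 XOR 0 = 0
  B[15] = 0 XOR 1 = 1
= 1111101101001001 (64329 decimal)


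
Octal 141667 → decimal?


Positional values:
Position 0: 7 × 8^0 = 7
Position 1: 6 × 8^1 = 48
Position 2: 6 × 8^2 = 384
Position 3: 1 × 8^3 = 512
Position 4: 4 × 8^4 = 16384
Position 5: 1 × 8^5 = 32768
Sum = 7 + 48 + 384 + 512 + 16384 + 32768
= 50103


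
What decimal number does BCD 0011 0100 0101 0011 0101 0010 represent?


Each 4-bit group → digit:
  0011 → 3
  0100 → 4
  0101 → 5
  0011 → 3
  0101 → 5
  0010 → 2
= 345352


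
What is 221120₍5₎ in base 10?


Positional values (base 5):
  0 × 5^0 = 0 × 1 = 0
  2 × 5^1 = 2 × 5 = 10
  1 × 5^2 = 1 × 25 = 25
  1 × 5^3 = 1 × 125 = 125
  2 × 5^4 = 2 × 625 = 1250
  2 × 5^5 = 2 × 3125 = 6250
Sum = 0 + 10 + 25 + 125 + 1250 + 6250
= 7660


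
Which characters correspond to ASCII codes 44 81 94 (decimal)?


Codes (decimal): 44 81 94
Per-code ASCII lookup:
  44  (special character) → ','
  81  (range 65-90: uppercase, 81 - 65 = 16) → 'Q'
  94  (special character) → '^'
= ',Q^'


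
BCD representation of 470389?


Each digit → 4-bit binary:
  4 → 0100
  7 → 0111
  0 → 0000
  3 → 0011
  8 → 1000
  9 → 1001
= 0100 0111 0000 0011 1000 1001


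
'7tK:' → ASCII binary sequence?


String: '7tK:'  (4 characters)
Per-character ASCII lookup:
  '7': digits start at 48: '7' = 48 + 7 = 55 → 110111
  't': lowercase starts at 97: 't' = 97 + 19 = 116 → 1110100
  'K': uppercase starts at 65: 'K' = 65 + 10 = 75 → 1001011
  ':': special character: ':' = 58 → 111010
= 110111 1110100 1001011 111010


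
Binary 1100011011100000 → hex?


Group into 4-bit nibbles: 1100011011100000
  1100 = C
  0110 = 6
  1110 = E
  0000 = 0
= 0xC6E0


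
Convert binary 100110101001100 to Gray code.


Binary: 100110101001100
Gray code: G = B XOR (B >> 1)
B >> 1 = 010011010100110
100110101001100 XOR 010011010100110:
  1 XOR 0 = 1
  0 XOR 1 = 1
  0 XOR 0 = 0
  1 XOR 0 = 1
  1 XOR 1 = 0
  0 XOR 1 = 1
  1 XOR 0 = 1
  0 XOR 1 = 1
  1 XOR 0 = 1
  0 XOR 1 = 1
  0 XOR 0 = 0
  1 XOR 0 = 1
  1 XOR 1 = 0
  0 XOR 1 = 1
  0 XOR 0 = 0
= 110101111101010


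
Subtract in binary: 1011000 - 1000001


Align and subtract column by column (LSB to MSB, borrowing when needed):
  1011000
- 1000001
  -------
  col 0: (0 - 0 borrow-in) - 1 → borrow from next column: (0+2) - 1 = 1, borrow out 1
  col 1: (0 - 1 borrow-in) - 0 → borrow from next column: (-1+2) - 0 = 1, borrow out 1
  col 2: (0 - 1 borrow-in) - 0 → borrow from next column: (-1+2) - 0 = 1, borrow out 1
  col 3: (1 - 1 borrow-in) - 0 → 0 - 0 = 0, borrow out 0
  col 4: (1 - 0 borrow-in) - 0 → 1 - 0 = 1, borrow out 0
  col 5: (0 - 0 borrow-in) - 0 → 0 - 0 = 0, borrow out 0
  col 6: (1 - 0 borrow-in) - 1 → 1 - 1 = 0, borrow out 0
Reading bits MSB→LSB: 0010111
Strip leading zeros: 10111
= 10111


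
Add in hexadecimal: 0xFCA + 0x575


Align and add column by column (LSB to MSB, each column mod 16 with carry):
  0FCA
+ 0575
  ----
  col 0: A(10) + 5(5) + 0 (carry in) = 15 → F(15), carry out 0
  col 1: C(12) + 7(7) + 0 (carry in) = 19 → 3(3), carry out 1
  col 2: F(15) + 5(5) + 1 (carry in) = 21 → 5(5), carry out 1
  col 3: 0(0) + 0(0) + 1 (carry in) = 1 → 1(1), carry out 0
Reading digits MSB→LSB: 153F
Strip leading zeros: 153F
= 0x153F


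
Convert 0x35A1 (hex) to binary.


Each hex digit → 4 binary bits:
  3 = 0011
  5 = 0101
  A = 1010
  1 = 0001
Concatenate: 0011 0101 1010 0001
= 0011010110100001


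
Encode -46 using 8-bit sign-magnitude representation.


Sign bit: 1 (negative)
Magnitude: 46 = 0101110
= 10101110


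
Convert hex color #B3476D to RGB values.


Hex: #B3476D
R = B3₁₆ = 179
G = 47₁₆ = 71
B = 6D₁₆ = 109
= RGB(179, 71, 109)


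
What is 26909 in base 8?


Divide by 8 repeatedly:
26909 ÷ 8 = 3363 remainder 5
3363 ÷ 8 = 420 remainder 3
420 ÷ 8 = 52 remainder 4
52 ÷ 8 = 6 remainder 4
6 ÷ 8 = 0 remainder 6
Reading remainders bottom-up:
= 0o64435


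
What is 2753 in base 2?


Divide by 2 repeatedly:
2753 ÷ 2 = 1376 remainder 1
1376 ÷ 2 = 688 remainder 0
688 ÷ 2 = 344 remainder 0
344 ÷ 2 = 172 remainder 0
172 ÷ 2 = 86 remainder 0
86 ÷ 2 = 43 remainder 0
43 ÷ 2 = 21 remainder 1
21 ÷ 2 = 10 remainder 1
10 ÷ 2 = 5 remainder 0
5 ÷ 2 = 2 remainder 1
2 ÷ 2 = 1 remainder 0
1 ÷ 2 = 0 remainder 1
Reading remainders bottom-up:
= 101011000001


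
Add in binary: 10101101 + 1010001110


Align and add column by column (LSB to MSB, carry propagating):
  00010101101
+ 01010001110
  -----------
  col 0: 1 + 0 + 0 (carry in) = 1 → bit 1, carry out 0
  col 1: 0 + 1 + 0 (carry in) = 1 → bit 1, carry out 0
  col 2: 1 + 1 + 0 (carry in) = 2 → bit 0, carry out 1
  col 3: 1 + 1 + 1 (carry in) = 3 → bit 1, carry out 1
  col 4: 0 + 0 + 1 (carry in) = 1 → bit 1, carry out 0
  col 5: 1 + 0 + 0 (carry in) = 1 → bit 1, carry out 0
  col 6: 0 + 0 + 0 (carry in) = 0 → bit 0, carry out 0
  col 7: 1 + 1 + 0 (carry in) = 2 → bit 0, carry out 1
  col 8: 0 + 0 + 1 (carry in) = 1 → bit 1, carry out 0
  col 9: 0 + 1 + 0 (carry in) = 1 → bit 1, carry out 0
  col 10: 0 + 0 + 0 (carry in) = 0 → bit 0, carry out 0
Reading bits MSB→LSB: 01100111011
Strip leading zeros: 1100111011
= 1100111011


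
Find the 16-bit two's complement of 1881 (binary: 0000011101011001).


Original: 0000011101011001
Step 1 - Invert all bits: 1111100010100110
Step 2 - Add 1: 1111100010100110 + 1
= 1111100010100111 (represents -1881)


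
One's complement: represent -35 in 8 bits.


Original: 00100011
Invert all bits:
  bit 0: 0 → 1
  bit 1: 0 → 1
  bit 2: 1 → 0
  bit 3: 0 → 1
  bit 4: 0 → 1
  bit 5: 0 → 1
  bit 6: 1 → 0
  bit 7: 1 → 0
= 11011100


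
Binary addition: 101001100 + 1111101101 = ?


Align and add column by column (LSB to MSB, carry propagating):
  00101001100
+ 01111101101
  -----------
  col 0: 0 + 1 + 0 (carry in) = 1 → bit 1, carry out 0
  col 1: 0 + 0 + 0 (carry in) = 0 → bit 0, carry out 0
  col 2: 1 + 1 + 0 (carry in) = 2 → bit 0, carry out 1
  col 3: 1 + 1 + 1 (carry in) = 3 → bit 1, carry out 1
  col 4: 0 + 0 + 1 (carry in) = 1 → bit 1, carry out 0
  col 5: 0 + 1 + 0 (carry in) = 1 → bit 1, carry out 0
  col 6: 1 + 1 + 0 (carry in) = 2 → bit 0, carry out 1
  col 7: 0 + 1 + 1 (carry in) = 2 → bit 0, carry out 1
  col 8: 1 + 1 + 1 (carry in) = 3 → bit 1, carry out 1
  col 9: 0 + 1 + 1 (carry in) = 2 → bit 0, carry out 1
  col 10: 0 + 0 + 1 (carry in) = 1 → bit 1, carry out 0
Reading bits MSB→LSB: 10100111001
Strip leading zeros: 10100111001
= 10100111001


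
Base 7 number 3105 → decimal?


Positional values (base 7):
  5 × 7^0 = 5 × 1 = 5
  0 × 7^1 = 0 × 7 = 0
  1 × 7^2 = 1 × 49 = 49
  3 × 7^3 = 3 × 343 = 1029
Sum = 5 + 0 + 49 + 1029
= 1083


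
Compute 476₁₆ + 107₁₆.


Align and add column by column (LSB to MSB, each column mod 16 with carry):
  0476
+ 0107
  ----
  col 0: 6(6) + 7(7) + 0 (carry in) = 13 → D(13), carry out 0
  col 1: 7(7) + 0(0) + 0 (carry in) = 7 → 7(7), carry out 0
  col 2: 4(4) + 1(1) + 0 (carry in) = 5 → 5(5), carry out 0
  col 3: 0(0) + 0(0) + 0 (carry in) = 0 → 0(0), carry out 0
Reading digits MSB→LSB: 057D
Strip leading zeros: 57D
= 0x57D


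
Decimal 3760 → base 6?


Divide by 6 repeatedly:
3760 ÷ 6 = 626 remainder 4
626 ÷ 6 = 104 remainder 2
104 ÷ 6 = 17 remainder 2
17 ÷ 6 = 2 remainder 5
2 ÷ 6 = 0 remainder 2
Reading remainders bottom-up:
= 25224


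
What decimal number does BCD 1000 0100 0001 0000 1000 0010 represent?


Each 4-bit group → digit:
  1000 → 8
  0100 → 4
  0001 → 1
  0000 → 0
  1000 → 8
  0010 → 2
= 841082


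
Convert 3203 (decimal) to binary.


Divide by 2 repeatedly:
3203 ÷ 2 = 1601 remainder 1
1601 ÷ 2 = 800 remainder 1
800 ÷ 2 = 400 remainder 0
400 ÷ 2 = 200 remainder 0
200 ÷ 2 = 100 remainder 0
100 ÷ 2 = 50 remainder 0
50 ÷ 2 = 25 remainder 0
25 ÷ 2 = 12 remainder 1
12 ÷ 2 = 6 remainder 0
6 ÷ 2 = 3 remainder 0
3 ÷ 2 = 1 remainder 1
1 ÷ 2 = 0 remainder 1
Reading remainders bottom-up:
= 110010000011


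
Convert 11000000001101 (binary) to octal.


Group into 3-bit groups: 011000000001101
  011 = 3
  000 = 0
  000 = 0
  001 = 1
  101 = 5
= 0o30015


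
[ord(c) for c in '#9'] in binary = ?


String: '#9'  (2 characters)
Per-character ASCII lookup:
  '#': special character: '#' = 35 → 100011
  '9': digits start at 48: '9' = 48 + 9 = 57 → 111001
= 100011 111001


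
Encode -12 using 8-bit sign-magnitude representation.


Sign bit: 1 (negative)
Magnitude: 12 = 0001100
= 10001100


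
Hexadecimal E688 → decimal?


Positional values:
Position 0: 8 × 16^0 = 8 × 1 = 8
Position 1: 8 × 16^1 = 8 × 16 = 128
Position 2: 6 × 16^2 = 6 × 256 = 1536
Position 3: E × 16^3 = 14 × 4096 = 57344
Sum = 8 + 128 + 1536 + 57344
= 59016


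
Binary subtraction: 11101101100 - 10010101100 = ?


Align and subtract column by column (LSB to MSB, borrowing when needed):
  11101101100
- 10010101100
  -----------
  col 0: (0 - 0 borrow-in) - 0 → 0 - 0 = 0, borrow out 0
  col 1: (0 - 0 borrow-in) - 0 → 0 - 0 = 0, borrow out 0
  col 2: (1 - 0 borrow-in) - 1 → 1 - 1 = 0, borrow out 0
  col 3: (1 - 0 borrow-in) - 1 → 1 - 1 = 0, borrow out 0
  col 4: (0 - 0 borrow-in) - 0 → 0 - 0 = 0, borrow out 0
  col 5: (1 - 0 borrow-in) - 1 → 1 - 1 = 0, borrow out 0
  col 6: (1 - 0 borrow-in) - 0 → 1 - 0 = 1, borrow out 0
  col 7: (0 - 0 borrow-in) - 1 → borrow from next column: (0+2) - 1 = 1, borrow out 1
  col 8: (1 - 1 borrow-in) - 0 → 0 - 0 = 0, borrow out 0
  col 9: (1 - 0 borrow-in) - 0 → 1 - 0 = 1, borrow out 0
  col 10: (1 - 0 borrow-in) - 1 → 1 - 1 = 0, borrow out 0
Reading bits MSB→LSB: 01011000000
Strip leading zeros: 1011000000
= 1011000000


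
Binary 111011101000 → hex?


Group into 4-bit nibbles: 111011101000
  1110 = E
  1110 = E
  1000 = 8
= 0xEE8


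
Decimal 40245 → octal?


Divide by 8 repeatedly:
40245 ÷ 8 = 5030 remainder 5
5030 ÷ 8 = 628 remainder 6
628 ÷ 8 = 78 remainder 4
78 ÷ 8 = 9 remainder 6
9 ÷ 8 = 1 remainder 1
1 ÷ 8 = 0 remainder 1
Reading remainders bottom-up:
= 0o116465


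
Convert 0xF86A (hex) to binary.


Each hex digit → 4 binary bits:
  F = 1111
  8 = 1000
  6 = 0110
  A = 1010
Concatenate: 1111 1000 0110 1010
= 1111100001101010


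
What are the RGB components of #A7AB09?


Hex: #A7AB09
R = A7₁₆ = 167
G = AB₁₆ = 171
B = 09₁₆ = 9
= RGB(167, 171, 9)


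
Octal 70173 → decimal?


Positional values:
Position 0: 3 × 8^0 = 3
Position 1: 7 × 8^1 = 56
Position 2: 1 × 8^2 = 64
Position 3: 0 × 8^3 = 0
Position 4: 7 × 8^4 = 28672
Sum = 3 + 56 + 64 + 0 + 28672
= 28795


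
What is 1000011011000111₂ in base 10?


Positional values:
Bit 0: 1 × 2^0 = 1
Bit 1: 1 × 2^1 = 2
Bit 2: 1 × 2^2 = 4
Bit 6: 1 × 2^6 = 64
Bit 7: 1 × 2^7 = 128
Bit 9: 1 × 2^9 = 512
Bit 10: 1 × 2^10 = 1024
Bit 15: 1 × 2^15 = 32768
Sum = 1 + 2 + 4 + 64 + 128 + 512 + 1024 + 32768
= 34503


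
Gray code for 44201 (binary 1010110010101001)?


Binary: 1010110010101001
Gray code: G = B XOR (B >> 1)
B >> 1 = 0101011001010100
1010110010101001 XOR 0101011001010100:
  1 XOR 0 = 1
  0 XOR 1 = 1
  1 XOR 0 = 1
  0 XOR 1 = 1
  1 XOR 0 = 1
  1 XOR 1 = 0
  0 XOR 1 = 1
  0 XOR 0 = 0
  1 XOR 0 = 1
  0 XOR 1 = 1
  1 XOR 0 = 1
  0 XOR 1 = 1
  1 XOR 0 = 1
  0 XOR 1 = 1
  0 XOR 0 = 0
  1 XOR 0 = 1
= 1111101011111101


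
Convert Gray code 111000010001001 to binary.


Gray code: 111000010001001
MSB stays the same: 1
Each subsequent bit = prev_binary XOR current_gray:
  B[1] = 1 XOR 1 = 0
  B[2] = 0 XOR 1 = 1
  B[3] = 1 XOR 0 = 1
  B[4] = 1 XOR 0 = 1
  B[5] = 1 XOR 0 = 1
  B[6] = 1 XOR 0 = 1
  B[7] = 1 XOR 1 = 0
  B[8] = 0 XOR 0 = 0
  B[9] = 0 XOR 0 = 0
  B[10] = 0 XOR 0 = 0
  B[11] = 0 XOR 1 = 1
  B[12] = 1 XOR 0 = 1
  B[13] = 1 XOR 0 = 1
  B[14] = 1 XOR 1 = 0
= 101111100001110 (24334 decimal)


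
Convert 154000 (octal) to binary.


Each octal digit → 3 binary bits:
  1 = 001
  5 = 101
  4 = 100
  0 = 000
  0 = 000
  0 = 000
Concatenate: 001 101 100 000 000 000
= 001101100000000000


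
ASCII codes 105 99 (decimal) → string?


Codes (decimal): 105 99
Per-code ASCII lookup:
  105  (range 97-122: lowercase, 105 - 97 = 8) → 'i'
  99  (range 97-122: lowercase, 99 - 97 = 2) → 'c'
= 'ic'


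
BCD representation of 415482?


Each digit → 4-bit binary:
  4 → 0100
  1 → 0001
  5 → 0101
  4 → 0100
  8 → 1000
  2 → 0010
= 0100 0001 0101 0100 1000 0010


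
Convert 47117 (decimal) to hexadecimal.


Divide by 16 repeatedly:
47117 ÷ 16 = 2944 remainder 13 (D)
2944 ÷ 16 = 184 remainder 0 (0)
184 ÷ 16 = 11 remainder 8 (8)
11 ÷ 16 = 0 remainder 11 (B)
Reading remainders bottom-up:
= 0xB80D


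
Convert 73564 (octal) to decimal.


Positional values:
Position 0: 4 × 8^0 = 4
Position 1: 6 × 8^1 = 48
Position 2: 5 × 8^2 = 320
Position 3: 3 × 8^3 = 1536
Position 4: 7 × 8^4 = 28672
Sum = 4 + 48 + 320 + 1536 + 28672
= 30580


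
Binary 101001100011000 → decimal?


Positional values:
Bit 3: 1 × 2^3 = 8
Bit 4: 1 × 2^4 = 16
Bit 8: 1 × 2^8 = 256
Bit 9: 1 × 2^9 = 512
Bit 12: 1 × 2^12 = 4096
Bit 14: 1 × 2^14 = 16384
Sum = 8 + 16 + 256 + 512 + 4096 + 16384
= 21272


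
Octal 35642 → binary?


Each octal digit → 3 binary bits:
  3 = 011
  5 = 101
  6 = 110
  4 = 100
  2 = 010
Concatenate: 011 101 110 100 010
= 011101110100010


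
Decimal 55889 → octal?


Divide by 8 repeatedly:
55889 ÷ 8 = 6986 remainder 1
6986 ÷ 8 = 873 remainder 2
873 ÷ 8 = 109 remainder 1
109 ÷ 8 = 13 remainder 5
13 ÷ 8 = 1 remainder 5
1 ÷ 8 = 0 remainder 1
Reading remainders bottom-up:
= 0o155121


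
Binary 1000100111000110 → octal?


Group into 3-bit groups: 001000100111000110
  001 = 1
  000 = 0
  100 = 4
  111 = 7
  000 = 0
  110 = 6
= 0o104706


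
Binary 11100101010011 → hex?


Group into 4-bit nibbles: 0011100101010011
  0011 = 3
  1001 = 9
  0101 = 5
  0011 = 3
= 0x3953


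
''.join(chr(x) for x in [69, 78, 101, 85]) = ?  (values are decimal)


Codes (decimal): 69 78 101 85
Per-code ASCII lookup:
  69  (range 65-90: uppercase, 69 - 65 = 4) → 'E'
  78  (range 65-90: uppercase, 78 - 65 = 13) → 'N'
  101  (range 97-122: lowercase, 101 - 97 = 4) → 'e'
  85  (range 65-90: uppercase, 85 - 65 = 20) → 'U'
= 'ENeU'


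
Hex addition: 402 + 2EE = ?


Align and add column by column (LSB to MSB, each column mod 16 with carry):
  0402
+ 02EE
  ----
  col 0: 2(2) + E(14) + 0 (carry in) = 16 → 0(0), carry out 1
  col 1: 0(0) + E(14) + 1 (carry in) = 15 → F(15), carry out 0
  col 2: 4(4) + 2(2) + 0 (carry in) = 6 → 6(6), carry out 0
  col 3: 0(0) + 0(0) + 0 (carry in) = 0 → 0(0), carry out 0
Reading digits MSB→LSB: 06F0
Strip leading zeros: 6F0
= 0x6F0


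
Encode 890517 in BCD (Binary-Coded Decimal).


Each digit → 4-bit binary:
  8 → 1000
  9 → 1001
  0 → 0000
  5 → 0101
  1 → 0001
  7 → 0111
= 1000 1001 0000 0101 0001 0111


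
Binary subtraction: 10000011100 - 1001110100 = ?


Align and subtract column by column (LSB to MSB, borrowing when needed):
  10000011100
- 01001110100
  -----------
  col 0: (0 - 0 borrow-in) - 0 → 0 - 0 = 0, borrow out 0
  col 1: (0 - 0 borrow-in) - 0 → 0 - 0 = 0, borrow out 0
  col 2: (1 - 0 borrow-in) - 1 → 1 - 1 = 0, borrow out 0
  col 3: (1 - 0 borrow-in) - 0 → 1 - 0 = 1, borrow out 0
  col 4: (1 - 0 borrow-in) - 1 → 1 - 1 = 0, borrow out 0
  col 5: (0 - 0 borrow-in) - 1 → borrow from next column: (0+2) - 1 = 1, borrow out 1
  col 6: (0 - 1 borrow-in) - 1 → borrow from next column: (-1+2) - 1 = 0, borrow out 1
  col 7: (0 - 1 borrow-in) - 0 → borrow from next column: (-1+2) - 0 = 1, borrow out 1
  col 8: (0 - 1 borrow-in) - 0 → borrow from next column: (-1+2) - 0 = 1, borrow out 1
  col 9: (0 - 1 borrow-in) - 1 → borrow from next column: (-1+2) - 1 = 0, borrow out 1
  col 10: (1 - 1 borrow-in) - 0 → 0 - 0 = 0, borrow out 0
Reading bits MSB→LSB: 00110101000
Strip leading zeros: 110101000
= 110101000


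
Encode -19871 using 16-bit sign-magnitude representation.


Sign bit: 1 (negative)
Magnitude: 19871 = 100110110011111
= 1100110110011111


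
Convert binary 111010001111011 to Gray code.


Binary: 111010001111011
Gray code: G = B XOR (B >> 1)
B >> 1 = 011101000111101
111010001111011 XOR 011101000111101:
  1 XOR 0 = 1
  1 XOR 1 = 0
  1 XOR 1 = 0
  0 XOR 1 = 1
  1 XOR 0 = 1
  0 XOR 1 = 1
  0 XOR 0 = 0
  0 XOR 0 = 0
  1 XOR 0 = 1
  1 XOR 1 = 0
  1 XOR 1 = 0
  1 XOR 1 = 0
  0 XOR 1 = 1
  1 XOR 0 = 1
  1 XOR 1 = 0
= 100111001000110


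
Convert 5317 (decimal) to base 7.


Divide by 7 repeatedly:
5317 ÷ 7 = 759 remainder 4
759 ÷ 7 = 108 remainder 3
108 ÷ 7 = 15 remainder 3
15 ÷ 7 = 2 remainder 1
2 ÷ 7 = 0 remainder 2
Reading remainders bottom-up:
= 21334


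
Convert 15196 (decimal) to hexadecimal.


Divide by 16 repeatedly:
15196 ÷ 16 = 949 remainder 12 (C)
949 ÷ 16 = 59 remainder 5 (5)
59 ÷ 16 = 3 remainder 11 (B)
3 ÷ 16 = 0 remainder 3 (3)
Reading remainders bottom-up:
= 0x3B5C


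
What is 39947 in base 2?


Divide by 2 repeatedly:
39947 ÷ 2 = 19973 remainder 1
19973 ÷ 2 = 9986 remainder 1
9986 ÷ 2 = 4993 remainder 0
4993 ÷ 2 = 2496 remainder 1
2496 ÷ 2 = 1248 remainder 0
1248 ÷ 2 = 624 remainder 0
624 ÷ 2 = 312 remainder 0
312 ÷ 2 = 156 remainder 0
156 ÷ 2 = 78 remainder 0
78 ÷ 2 = 39 remainder 0
39 ÷ 2 = 19 remainder 1
19 ÷ 2 = 9 remainder 1
9 ÷ 2 = 4 remainder 1
4 ÷ 2 = 2 remainder 0
2 ÷ 2 = 1 remainder 0
1 ÷ 2 = 0 remainder 1
Reading remainders bottom-up:
= 1001110000001011


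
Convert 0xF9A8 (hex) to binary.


Each hex digit → 4 binary bits:
  F = 1111
  9 = 1001
  A = 1010
  8 = 1000
Concatenate: 1111 1001 1010 1000
= 1111100110101000


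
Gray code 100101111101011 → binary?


Gray code: 100101111101011
MSB stays the same: 1
Each subsequent bit = prev_binary XOR current_gray:
  B[1] = 1 XOR 0 = 1
  B[2] = 1 XOR 0 = 1
  B[3] = 1 XOR 1 = 0
  B[4] = 0 XOR 0 = 0
  B[5] = 0 XOR 1 = 1
  B[6] = 1 XOR 1 = 0
  B[7] = 0 XOR 1 = 1
  B[8] = 1 XOR 1 = 0
  B[9] = 0 XOR 1 = 1
  B[10] = 1 XOR 0 = 1
  B[11] = 1 XOR 1 = 0
  B[12] = 0 XOR 0 = 0
  B[13] = 0 XOR 1 = 1
  B[14] = 1 XOR 1 = 0
= 111001010110010 (29362 decimal)


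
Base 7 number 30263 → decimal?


Positional values (base 7):
  3 × 7^0 = 3 × 1 = 3
  6 × 7^1 = 6 × 7 = 42
  2 × 7^2 = 2 × 49 = 98
  0 × 7^3 = 0 × 343 = 0
  3 × 7^4 = 3 × 2401 = 7203
Sum = 3 + 42 + 98 + 0 + 7203
= 7346


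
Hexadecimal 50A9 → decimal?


Positional values:
Position 0: 9 × 16^0 = 9 × 1 = 9
Position 1: A × 16^1 = 10 × 16 = 160
Position 2: 0 × 16^2 = 0 × 256 = 0
Position 3: 5 × 16^3 = 5 × 4096 = 20480
Sum = 9 + 160 + 0 + 20480
= 20649


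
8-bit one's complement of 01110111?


Original: 01110111
Invert all bits:
  bit 0: 0 → 1
  bit 1: 1 → 0
  bit 2: 1 → 0
  bit 3: 1 → 0
  bit 4: 0 → 1
  bit 5: 1 → 0
  bit 6: 1 → 0
  bit 7: 1 → 0
= 10001000


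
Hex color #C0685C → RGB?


Hex: #C0685C
R = C0₁₆ = 192
G = 68₁₆ = 104
B = 5C₁₆ = 92
= RGB(192, 104, 92)


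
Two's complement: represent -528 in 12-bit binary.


Original: 001000010000
Step 1 - Invert all bits: 110111101111
Step 2 - Add 1: 110111101111 + 1
= 110111110000 (represents -528)


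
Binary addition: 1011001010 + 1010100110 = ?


Align and add column by column (LSB to MSB, carry propagating):
  01011001010
+ 01010100110
  -----------
  col 0: 0 + 0 + 0 (carry in) = 0 → bit 0, carry out 0
  col 1: 1 + 1 + 0 (carry in) = 2 → bit 0, carry out 1
  col 2: 0 + 1 + 1 (carry in) = 2 → bit 0, carry out 1
  col 3: 1 + 0 + 1 (carry in) = 2 → bit 0, carry out 1
  col 4: 0 + 0 + 1 (carry in) = 1 → bit 1, carry out 0
  col 5: 0 + 1 + 0 (carry in) = 1 → bit 1, carry out 0
  col 6: 1 + 0 + 0 (carry in) = 1 → bit 1, carry out 0
  col 7: 1 + 1 + 0 (carry in) = 2 → bit 0, carry out 1
  col 8: 0 + 0 + 1 (carry in) = 1 → bit 1, carry out 0
  col 9: 1 + 1 + 0 (carry in) = 2 → bit 0, carry out 1
  col 10: 0 + 0 + 1 (carry in) = 1 → bit 1, carry out 0
Reading bits MSB→LSB: 10101110000
Strip leading zeros: 10101110000
= 10101110000


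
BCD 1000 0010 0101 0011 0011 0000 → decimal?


Each 4-bit group → digit:
  1000 → 8
  0010 → 2
  0101 → 5
  0011 → 3
  0011 → 3
  0000 → 0
= 825330


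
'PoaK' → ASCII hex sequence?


String: 'PoaK'  (4 characters)
Per-character ASCII lookup:
  'P': uppercase starts at 65: 'P' = 65 + 15 = 80 → 0x50
  'o': lowercase starts at 97: 'o' = 97 + 14 = 111 → 0x6F
  'a': lowercase starts at 97: 'a' = 97 + 0 = 97 → 0x61
  'K': uppercase starts at 65: 'K' = 65 + 10 = 75 → 0x4B
= 0x50 0x6F 0x61 0x4B


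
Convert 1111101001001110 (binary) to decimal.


Positional values:
Bit 1: 1 × 2^1 = 2
Bit 2: 1 × 2^2 = 4
Bit 3: 1 × 2^3 = 8
Bit 6: 1 × 2^6 = 64
Bit 9: 1 × 2^9 = 512
Bit 11: 1 × 2^11 = 2048
Bit 12: 1 × 2^12 = 4096
Bit 13: 1 × 2^13 = 8192
Bit 14: 1 × 2^14 = 16384
Bit 15: 1 × 2^15 = 32768
Sum = 2 + 4 + 8 + 64 + 512 + 2048 + 4096 + 8192 + 16384 + 32768
= 64078


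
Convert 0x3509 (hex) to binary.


Each hex digit → 4 binary bits:
  3 = 0011
  5 = 0101
  0 = 0000
  9 = 1001
Concatenate: 0011 0101 0000 1001
= 0011010100001001


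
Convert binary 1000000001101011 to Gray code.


Binary: 1000000001101011
Gray code: G = B XOR (B >> 1)
B >> 1 = 0100000000110101
1000000001101011 XOR 0100000000110101:
  1 XOR 0 = 1
  0 XOR 1 = 1
  0 XOR 0 = 0
  0 XOR 0 = 0
  0 XOR 0 = 0
  0 XOR 0 = 0
  0 XOR 0 = 0
  0 XOR 0 = 0
  0 XOR 0 = 0
  1 XOR 0 = 1
  1 XOR 1 = 0
  0 XOR 1 = 1
  1 XOR 0 = 1
  0 XOR 1 = 1
  1 XOR 0 = 1
  1 XOR 1 = 0
= 1100000001011110


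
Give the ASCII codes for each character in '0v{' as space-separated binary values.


String: '0v{'  (3 characters)
Per-character ASCII lookup:
  '0': digits start at 48: '0' = 48 + 0 = 48 → 110000
  'v': lowercase starts at 97: 'v' = 97 + 21 = 118 → 1110110
  '{': special character: '{' = 123 → 1111011
= 110000 1110110 1111011


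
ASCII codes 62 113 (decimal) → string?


Codes (decimal): 62 113
Per-code ASCII lookup:
  62  (special character) → '>'
  113  (range 97-122: lowercase, 113 - 97 = 16) → 'q'
= '>q'


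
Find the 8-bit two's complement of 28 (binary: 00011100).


Original: 00011100
Step 1 - Invert all bits: 11100011
Step 2 - Add 1: 11100011 + 1
= 11100100 (represents -28)


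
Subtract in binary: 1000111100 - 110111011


Align and subtract column by column (LSB to MSB, borrowing when needed):
  1000111100
- 0110111011
  ----------
  col 0: (0 - 0 borrow-in) - 1 → borrow from next column: (0+2) - 1 = 1, borrow out 1
  col 1: (0 - 1 borrow-in) - 1 → borrow from next column: (-1+2) - 1 = 0, borrow out 1
  col 2: (1 - 1 borrow-in) - 0 → 0 - 0 = 0, borrow out 0
  col 3: (1 - 0 borrow-in) - 1 → 1 - 1 = 0, borrow out 0
  col 4: (1 - 0 borrow-in) - 1 → 1 - 1 = 0, borrow out 0
  col 5: (1 - 0 borrow-in) - 1 → 1 - 1 = 0, borrow out 0
  col 6: (0 - 0 borrow-in) - 0 → 0 - 0 = 0, borrow out 0
  col 7: (0 - 0 borrow-in) - 1 → borrow from next column: (0+2) - 1 = 1, borrow out 1
  col 8: (0 - 1 borrow-in) - 1 → borrow from next column: (-1+2) - 1 = 0, borrow out 1
  col 9: (1 - 1 borrow-in) - 0 → 0 - 0 = 0, borrow out 0
Reading bits MSB→LSB: 0010000001
Strip leading zeros: 10000001
= 10000001


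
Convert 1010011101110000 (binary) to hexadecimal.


Group into 4-bit nibbles: 1010011101110000
  1010 = A
  0111 = 7
  0111 = 7
  0000 = 0
= 0xA770


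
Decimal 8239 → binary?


Divide by 2 repeatedly:
8239 ÷ 2 = 4119 remainder 1
4119 ÷ 2 = 2059 remainder 1
2059 ÷ 2 = 1029 remainder 1
1029 ÷ 2 = 514 remainder 1
514 ÷ 2 = 257 remainder 0
257 ÷ 2 = 128 remainder 1
128 ÷ 2 = 64 remainder 0
64 ÷ 2 = 32 remainder 0
32 ÷ 2 = 16 remainder 0
16 ÷ 2 = 8 remainder 0
8 ÷ 2 = 4 remainder 0
4 ÷ 2 = 2 remainder 0
2 ÷ 2 = 1 remainder 0
1 ÷ 2 = 0 remainder 1
Reading remainders bottom-up:
= 10000000101111


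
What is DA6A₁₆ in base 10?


Positional values:
Position 0: A × 16^0 = 10 × 1 = 10
Position 1: 6 × 16^1 = 6 × 16 = 96
Position 2: A × 16^2 = 10 × 256 = 2560
Position 3: D × 16^3 = 13 × 4096 = 53248
Sum = 10 + 96 + 2560 + 53248
= 55914


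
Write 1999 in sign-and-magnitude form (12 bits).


Sign bit: 0 (positive)
Magnitude: 1999 = 11111001111
= 011111001111


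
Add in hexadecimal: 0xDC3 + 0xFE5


Align and add column by column (LSB to MSB, each column mod 16 with carry):
  0DC3
+ 0FE5
  ----
  col 0: 3(3) + 5(5) + 0 (carry in) = 8 → 8(8), carry out 0
  col 1: C(12) + E(14) + 0 (carry in) = 26 → A(10), carry out 1
  col 2: D(13) + F(15) + 1 (carry in) = 29 → D(13), carry out 1
  col 3: 0(0) + 0(0) + 1 (carry in) = 1 → 1(1), carry out 0
Reading digits MSB→LSB: 1DA8
Strip leading zeros: 1DA8
= 0x1DA8


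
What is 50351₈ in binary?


Each octal digit → 3 binary bits:
  5 = 101
  0 = 000
  3 = 011
  5 = 101
  1 = 001
Concatenate: 101 000 011 101 001
= 101000011101001


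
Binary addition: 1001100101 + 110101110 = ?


Align and add column by column (LSB to MSB, carry propagating):
  01001100101
+ 00110101110
  -----------
  col 0: 1 + 0 + 0 (carry in) = 1 → bit 1, carry out 0
  col 1: 0 + 1 + 0 (carry in) = 1 → bit 1, carry out 0
  col 2: 1 + 1 + 0 (carry in) = 2 → bit 0, carry out 1
  col 3: 0 + 1 + 1 (carry in) = 2 → bit 0, carry out 1
  col 4: 0 + 0 + 1 (carry in) = 1 → bit 1, carry out 0
  col 5: 1 + 1 + 0 (carry in) = 2 → bit 0, carry out 1
  col 6: 1 + 0 + 1 (carry in) = 2 → bit 0, carry out 1
  col 7: 0 + 1 + 1 (carry in) = 2 → bit 0, carry out 1
  col 8: 0 + 1 + 1 (carry in) = 2 → bit 0, carry out 1
  col 9: 1 + 0 + 1 (carry in) = 2 → bit 0, carry out 1
  col 10: 0 + 0 + 1 (carry in) = 1 → bit 1, carry out 0
Reading bits MSB→LSB: 10000010011
Strip leading zeros: 10000010011
= 10000010011
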